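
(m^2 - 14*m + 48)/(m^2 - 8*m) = (m - 6)/m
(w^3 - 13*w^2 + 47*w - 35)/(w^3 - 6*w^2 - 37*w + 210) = (w - 1)/(w + 6)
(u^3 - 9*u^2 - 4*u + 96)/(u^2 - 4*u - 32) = (u^2 - u - 12)/(u + 4)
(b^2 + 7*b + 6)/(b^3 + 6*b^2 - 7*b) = (b^2 + 7*b + 6)/(b*(b^2 + 6*b - 7))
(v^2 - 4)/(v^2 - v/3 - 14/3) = 3*(v - 2)/(3*v - 7)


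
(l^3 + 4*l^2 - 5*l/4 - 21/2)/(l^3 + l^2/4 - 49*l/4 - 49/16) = 4*(2*l^2 + l - 6)/(8*l^2 - 26*l - 7)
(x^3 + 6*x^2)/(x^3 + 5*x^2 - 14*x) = x*(x + 6)/(x^2 + 5*x - 14)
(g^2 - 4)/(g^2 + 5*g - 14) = (g + 2)/(g + 7)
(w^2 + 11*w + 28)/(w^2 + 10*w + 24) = (w + 7)/(w + 6)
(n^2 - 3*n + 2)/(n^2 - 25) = (n^2 - 3*n + 2)/(n^2 - 25)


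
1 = 1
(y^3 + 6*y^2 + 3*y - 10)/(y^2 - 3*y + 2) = (y^2 + 7*y + 10)/(y - 2)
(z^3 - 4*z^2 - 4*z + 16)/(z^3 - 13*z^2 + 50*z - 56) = (z + 2)/(z - 7)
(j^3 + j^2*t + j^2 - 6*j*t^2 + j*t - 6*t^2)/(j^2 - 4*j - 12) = (-j^3 - j^2*t - j^2 + 6*j*t^2 - j*t + 6*t^2)/(-j^2 + 4*j + 12)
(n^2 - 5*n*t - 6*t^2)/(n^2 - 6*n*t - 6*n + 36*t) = (n + t)/(n - 6)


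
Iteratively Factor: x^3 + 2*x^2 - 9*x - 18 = (x + 2)*(x^2 - 9) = (x - 3)*(x + 2)*(x + 3)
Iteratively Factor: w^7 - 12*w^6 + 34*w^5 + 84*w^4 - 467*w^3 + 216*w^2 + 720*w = (w - 3)*(w^6 - 9*w^5 + 7*w^4 + 105*w^3 - 152*w^2 - 240*w) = (w - 4)*(w - 3)*(w^5 - 5*w^4 - 13*w^3 + 53*w^2 + 60*w) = w*(w - 4)*(w - 3)*(w^4 - 5*w^3 - 13*w^2 + 53*w + 60) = w*(w - 4)^2*(w - 3)*(w^3 - w^2 - 17*w - 15) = w*(w - 4)^2*(w - 3)*(w + 3)*(w^2 - 4*w - 5) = w*(w - 5)*(w - 4)^2*(w - 3)*(w + 3)*(w + 1)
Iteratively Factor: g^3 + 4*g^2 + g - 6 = (g + 2)*(g^2 + 2*g - 3) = (g - 1)*(g + 2)*(g + 3)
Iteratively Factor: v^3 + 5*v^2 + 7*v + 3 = (v + 3)*(v^2 + 2*v + 1) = (v + 1)*(v + 3)*(v + 1)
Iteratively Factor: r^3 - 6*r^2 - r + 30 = (r + 2)*(r^2 - 8*r + 15) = (r - 5)*(r + 2)*(r - 3)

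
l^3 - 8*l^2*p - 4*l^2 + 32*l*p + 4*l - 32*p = (l - 2)^2*(l - 8*p)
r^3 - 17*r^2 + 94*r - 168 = (r - 7)*(r - 6)*(r - 4)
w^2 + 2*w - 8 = (w - 2)*(w + 4)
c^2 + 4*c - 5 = (c - 1)*(c + 5)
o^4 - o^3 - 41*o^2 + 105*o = o*(o - 5)*(o - 3)*(o + 7)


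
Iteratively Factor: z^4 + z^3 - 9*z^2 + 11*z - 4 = (z - 1)*(z^3 + 2*z^2 - 7*z + 4) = (z - 1)*(z + 4)*(z^2 - 2*z + 1) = (z - 1)^2*(z + 4)*(z - 1)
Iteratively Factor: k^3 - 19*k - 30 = (k + 3)*(k^2 - 3*k - 10) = (k + 2)*(k + 3)*(k - 5)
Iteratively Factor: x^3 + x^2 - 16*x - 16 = (x + 1)*(x^2 - 16) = (x - 4)*(x + 1)*(x + 4)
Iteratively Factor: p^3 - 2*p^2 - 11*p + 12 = (p - 4)*(p^2 + 2*p - 3) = (p - 4)*(p + 3)*(p - 1)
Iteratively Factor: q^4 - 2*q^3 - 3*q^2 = (q - 3)*(q^3 + q^2) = q*(q - 3)*(q^2 + q) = q^2*(q - 3)*(q + 1)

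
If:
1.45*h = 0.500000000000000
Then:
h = 0.34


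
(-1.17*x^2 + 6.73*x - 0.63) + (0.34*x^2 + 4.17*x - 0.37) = -0.83*x^2 + 10.9*x - 1.0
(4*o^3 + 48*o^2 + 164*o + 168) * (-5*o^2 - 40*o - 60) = -20*o^5 - 400*o^4 - 2980*o^3 - 10280*o^2 - 16560*o - 10080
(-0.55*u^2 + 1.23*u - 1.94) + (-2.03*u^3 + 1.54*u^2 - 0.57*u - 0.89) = -2.03*u^3 + 0.99*u^2 + 0.66*u - 2.83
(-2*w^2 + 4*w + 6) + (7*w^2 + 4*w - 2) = 5*w^2 + 8*w + 4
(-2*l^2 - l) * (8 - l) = 2*l^3 - 15*l^2 - 8*l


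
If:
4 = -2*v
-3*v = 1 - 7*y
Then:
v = -2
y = -5/7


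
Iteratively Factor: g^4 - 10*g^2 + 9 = (g + 1)*(g^3 - g^2 - 9*g + 9) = (g - 3)*(g + 1)*(g^2 + 2*g - 3) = (g - 3)*(g + 1)*(g + 3)*(g - 1)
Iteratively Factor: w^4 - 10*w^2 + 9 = (w + 1)*(w^3 - w^2 - 9*w + 9) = (w - 1)*(w + 1)*(w^2 - 9) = (w - 3)*(w - 1)*(w + 1)*(w + 3)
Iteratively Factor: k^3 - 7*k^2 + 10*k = (k - 2)*(k^2 - 5*k) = k*(k - 2)*(k - 5)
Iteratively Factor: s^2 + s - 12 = (s - 3)*(s + 4)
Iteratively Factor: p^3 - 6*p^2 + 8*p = (p)*(p^2 - 6*p + 8) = p*(p - 4)*(p - 2)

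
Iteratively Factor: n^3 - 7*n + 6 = (n - 2)*(n^2 + 2*n - 3) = (n - 2)*(n - 1)*(n + 3)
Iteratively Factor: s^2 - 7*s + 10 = (s - 2)*(s - 5)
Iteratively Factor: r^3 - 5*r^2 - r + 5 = (r + 1)*(r^2 - 6*r + 5) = (r - 1)*(r + 1)*(r - 5)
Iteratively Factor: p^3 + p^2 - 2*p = (p)*(p^2 + p - 2) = p*(p - 1)*(p + 2)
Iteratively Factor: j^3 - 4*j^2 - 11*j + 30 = (j - 2)*(j^2 - 2*j - 15) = (j - 2)*(j + 3)*(j - 5)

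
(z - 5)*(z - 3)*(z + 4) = z^3 - 4*z^2 - 17*z + 60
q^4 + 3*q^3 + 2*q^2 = q^2*(q + 1)*(q + 2)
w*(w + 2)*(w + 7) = w^3 + 9*w^2 + 14*w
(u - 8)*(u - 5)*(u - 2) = u^3 - 15*u^2 + 66*u - 80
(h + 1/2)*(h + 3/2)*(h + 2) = h^3 + 4*h^2 + 19*h/4 + 3/2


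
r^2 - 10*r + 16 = (r - 8)*(r - 2)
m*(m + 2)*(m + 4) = m^3 + 6*m^2 + 8*m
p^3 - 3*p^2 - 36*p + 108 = (p - 6)*(p - 3)*(p + 6)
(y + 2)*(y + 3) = y^2 + 5*y + 6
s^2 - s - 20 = (s - 5)*(s + 4)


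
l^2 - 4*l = l*(l - 4)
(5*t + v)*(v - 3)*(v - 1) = 5*t*v^2 - 20*t*v + 15*t + v^3 - 4*v^2 + 3*v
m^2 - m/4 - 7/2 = (m - 2)*(m + 7/4)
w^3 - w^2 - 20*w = w*(w - 5)*(w + 4)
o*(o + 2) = o^2 + 2*o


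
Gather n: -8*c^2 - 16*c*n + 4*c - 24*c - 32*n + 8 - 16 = -8*c^2 - 20*c + n*(-16*c - 32) - 8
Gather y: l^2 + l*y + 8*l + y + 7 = l^2 + 8*l + y*(l + 1) + 7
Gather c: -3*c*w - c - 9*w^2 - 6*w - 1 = c*(-3*w - 1) - 9*w^2 - 6*w - 1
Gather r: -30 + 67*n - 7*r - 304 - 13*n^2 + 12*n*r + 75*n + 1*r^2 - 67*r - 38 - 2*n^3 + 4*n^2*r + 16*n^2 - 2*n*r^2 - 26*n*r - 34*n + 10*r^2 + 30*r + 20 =-2*n^3 + 3*n^2 + 108*n + r^2*(11 - 2*n) + r*(4*n^2 - 14*n - 44) - 352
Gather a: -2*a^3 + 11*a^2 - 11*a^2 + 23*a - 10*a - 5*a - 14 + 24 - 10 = -2*a^3 + 8*a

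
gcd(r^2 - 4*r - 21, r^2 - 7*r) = r - 7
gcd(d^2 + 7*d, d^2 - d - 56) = d + 7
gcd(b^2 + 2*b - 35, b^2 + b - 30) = b - 5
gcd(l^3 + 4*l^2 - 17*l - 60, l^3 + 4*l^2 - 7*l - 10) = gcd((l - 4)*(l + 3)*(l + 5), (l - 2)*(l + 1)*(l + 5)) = l + 5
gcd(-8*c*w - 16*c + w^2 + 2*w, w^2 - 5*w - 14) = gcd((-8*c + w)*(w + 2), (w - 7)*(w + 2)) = w + 2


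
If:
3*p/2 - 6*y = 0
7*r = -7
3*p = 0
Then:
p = 0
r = -1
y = 0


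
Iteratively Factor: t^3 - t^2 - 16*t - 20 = (t - 5)*(t^2 + 4*t + 4) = (t - 5)*(t + 2)*(t + 2)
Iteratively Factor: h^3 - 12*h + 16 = (h + 4)*(h^2 - 4*h + 4) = (h - 2)*(h + 4)*(h - 2)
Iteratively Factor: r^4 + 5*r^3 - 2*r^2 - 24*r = (r + 4)*(r^3 + r^2 - 6*r) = (r + 3)*(r + 4)*(r^2 - 2*r) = (r - 2)*(r + 3)*(r + 4)*(r)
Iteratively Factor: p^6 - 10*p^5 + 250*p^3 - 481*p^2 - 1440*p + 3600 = (p + 4)*(p^5 - 14*p^4 + 56*p^3 + 26*p^2 - 585*p + 900) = (p - 3)*(p + 4)*(p^4 - 11*p^3 + 23*p^2 + 95*p - 300) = (p - 4)*(p - 3)*(p + 4)*(p^3 - 7*p^2 - 5*p + 75) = (p - 4)*(p - 3)*(p + 3)*(p + 4)*(p^2 - 10*p + 25) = (p - 5)*(p - 4)*(p - 3)*(p + 3)*(p + 4)*(p - 5)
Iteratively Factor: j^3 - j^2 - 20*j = (j + 4)*(j^2 - 5*j) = j*(j + 4)*(j - 5)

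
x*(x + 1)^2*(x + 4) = x^4 + 6*x^3 + 9*x^2 + 4*x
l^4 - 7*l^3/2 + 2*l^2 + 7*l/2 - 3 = (l - 2)*(l - 3/2)*(l - 1)*(l + 1)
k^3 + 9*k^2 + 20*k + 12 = (k + 1)*(k + 2)*(k + 6)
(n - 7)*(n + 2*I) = n^2 - 7*n + 2*I*n - 14*I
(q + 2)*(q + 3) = q^2 + 5*q + 6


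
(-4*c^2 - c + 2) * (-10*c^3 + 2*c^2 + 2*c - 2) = 40*c^5 + 2*c^4 - 30*c^3 + 10*c^2 + 6*c - 4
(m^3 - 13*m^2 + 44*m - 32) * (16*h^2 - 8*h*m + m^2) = 16*h^2*m^3 - 208*h^2*m^2 + 704*h^2*m - 512*h^2 - 8*h*m^4 + 104*h*m^3 - 352*h*m^2 + 256*h*m + m^5 - 13*m^4 + 44*m^3 - 32*m^2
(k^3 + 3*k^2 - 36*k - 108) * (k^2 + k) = k^5 + 4*k^4 - 33*k^3 - 144*k^2 - 108*k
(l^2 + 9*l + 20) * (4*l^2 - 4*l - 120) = 4*l^4 + 32*l^3 - 76*l^2 - 1160*l - 2400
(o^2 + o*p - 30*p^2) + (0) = o^2 + o*p - 30*p^2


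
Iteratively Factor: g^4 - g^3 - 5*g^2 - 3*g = (g - 3)*(g^3 + 2*g^2 + g) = (g - 3)*(g + 1)*(g^2 + g) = (g - 3)*(g + 1)^2*(g)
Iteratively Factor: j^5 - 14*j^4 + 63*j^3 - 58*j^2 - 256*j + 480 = (j + 2)*(j^4 - 16*j^3 + 95*j^2 - 248*j + 240) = (j - 5)*(j + 2)*(j^3 - 11*j^2 + 40*j - 48) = (j - 5)*(j - 4)*(j + 2)*(j^2 - 7*j + 12) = (j - 5)*(j - 4)*(j - 3)*(j + 2)*(j - 4)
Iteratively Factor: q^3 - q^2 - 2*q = (q)*(q^2 - q - 2) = q*(q - 2)*(q + 1)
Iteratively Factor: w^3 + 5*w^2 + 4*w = (w)*(w^2 + 5*w + 4) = w*(w + 4)*(w + 1)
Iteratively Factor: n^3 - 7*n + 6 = (n - 1)*(n^2 + n - 6) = (n - 2)*(n - 1)*(n + 3)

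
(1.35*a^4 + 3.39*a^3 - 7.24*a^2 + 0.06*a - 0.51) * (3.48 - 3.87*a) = -5.2245*a^5 - 8.4213*a^4 + 39.816*a^3 - 25.4274*a^2 + 2.1825*a - 1.7748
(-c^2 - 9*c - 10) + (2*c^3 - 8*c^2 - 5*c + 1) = 2*c^3 - 9*c^2 - 14*c - 9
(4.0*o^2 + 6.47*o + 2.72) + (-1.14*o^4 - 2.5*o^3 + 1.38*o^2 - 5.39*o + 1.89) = -1.14*o^4 - 2.5*o^3 + 5.38*o^2 + 1.08*o + 4.61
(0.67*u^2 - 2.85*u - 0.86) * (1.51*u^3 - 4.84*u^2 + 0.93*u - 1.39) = 1.0117*u^5 - 7.5463*u^4 + 13.1185*u^3 + 0.5806*u^2 + 3.1617*u + 1.1954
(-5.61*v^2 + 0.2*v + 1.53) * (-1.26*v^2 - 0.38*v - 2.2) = 7.0686*v^4 + 1.8798*v^3 + 10.3382*v^2 - 1.0214*v - 3.366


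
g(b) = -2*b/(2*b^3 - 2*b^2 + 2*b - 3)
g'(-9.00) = 0.00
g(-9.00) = -0.01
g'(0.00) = 0.67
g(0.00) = 0.00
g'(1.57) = 3.11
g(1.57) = -1.06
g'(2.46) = 0.26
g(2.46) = -0.25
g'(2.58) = 0.22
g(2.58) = -0.22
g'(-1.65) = -0.10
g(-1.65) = -0.16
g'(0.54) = 1.27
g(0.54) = 0.49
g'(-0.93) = -0.06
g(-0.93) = -0.23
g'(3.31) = 0.09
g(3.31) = -0.12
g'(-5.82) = -0.01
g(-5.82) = -0.02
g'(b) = -2*b*(-6*b^2 + 4*b - 2)/(2*b^3 - 2*b^2 + 2*b - 3)^2 - 2/(2*b^3 - 2*b^2 + 2*b - 3) = 2*(4*b^3 - 2*b^2 + 3)/(4*b^6 - 8*b^5 + 12*b^4 - 20*b^3 + 16*b^2 - 12*b + 9)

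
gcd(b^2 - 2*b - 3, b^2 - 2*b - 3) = b^2 - 2*b - 3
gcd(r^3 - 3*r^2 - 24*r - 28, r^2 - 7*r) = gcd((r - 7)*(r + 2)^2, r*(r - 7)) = r - 7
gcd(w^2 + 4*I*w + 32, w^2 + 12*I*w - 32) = w + 8*I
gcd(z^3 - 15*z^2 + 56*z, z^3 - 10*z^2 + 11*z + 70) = z - 7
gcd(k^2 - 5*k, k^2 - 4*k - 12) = 1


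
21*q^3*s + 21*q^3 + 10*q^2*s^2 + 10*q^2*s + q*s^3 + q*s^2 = (3*q + s)*(7*q + s)*(q*s + q)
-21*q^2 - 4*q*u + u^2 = (-7*q + u)*(3*q + u)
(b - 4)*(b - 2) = b^2 - 6*b + 8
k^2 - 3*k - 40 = (k - 8)*(k + 5)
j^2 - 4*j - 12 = (j - 6)*(j + 2)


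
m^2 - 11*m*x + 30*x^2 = (m - 6*x)*(m - 5*x)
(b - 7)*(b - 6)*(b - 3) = b^3 - 16*b^2 + 81*b - 126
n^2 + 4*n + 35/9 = (n + 5/3)*(n + 7/3)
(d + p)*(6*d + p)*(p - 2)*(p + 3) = 6*d^2*p^2 + 6*d^2*p - 36*d^2 + 7*d*p^3 + 7*d*p^2 - 42*d*p + p^4 + p^3 - 6*p^2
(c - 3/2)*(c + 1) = c^2 - c/2 - 3/2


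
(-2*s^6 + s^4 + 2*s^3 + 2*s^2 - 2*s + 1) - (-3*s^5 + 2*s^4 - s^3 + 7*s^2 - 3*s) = -2*s^6 + 3*s^5 - s^4 + 3*s^3 - 5*s^2 + s + 1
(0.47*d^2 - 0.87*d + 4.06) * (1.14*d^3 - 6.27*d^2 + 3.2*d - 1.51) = 0.5358*d^5 - 3.9387*d^4 + 11.5873*d^3 - 28.9499*d^2 + 14.3057*d - 6.1306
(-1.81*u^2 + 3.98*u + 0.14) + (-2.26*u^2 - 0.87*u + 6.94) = -4.07*u^2 + 3.11*u + 7.08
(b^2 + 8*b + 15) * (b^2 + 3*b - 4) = b^4 + 11*b^3 + 35*b^2 + 13*b - 60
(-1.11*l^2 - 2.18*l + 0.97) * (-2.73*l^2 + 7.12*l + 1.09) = 3.0303*l^4 - 1.9518*l^3 - 19.3796*l^2 + 4.5302*l + 1.0573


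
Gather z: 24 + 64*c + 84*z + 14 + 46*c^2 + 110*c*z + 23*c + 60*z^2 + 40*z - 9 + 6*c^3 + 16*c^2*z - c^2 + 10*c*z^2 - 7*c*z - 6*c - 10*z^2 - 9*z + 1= 6*c^3 + 45*c^2 + 81*c + z^2*(10*c + 50) + z*(16*c^2 + 103*c + 115) + 30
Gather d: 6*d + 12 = 6*d + 12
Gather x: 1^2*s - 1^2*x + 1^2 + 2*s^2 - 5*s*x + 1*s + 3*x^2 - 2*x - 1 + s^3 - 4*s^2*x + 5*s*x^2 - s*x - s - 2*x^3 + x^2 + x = s^3 + 2*s^2 + s - 2*x^3 + x^2*(5*s + 4) + x*(-4*s^2 - 6*s - 2)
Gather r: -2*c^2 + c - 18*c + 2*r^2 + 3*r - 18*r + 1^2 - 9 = -2*c^2 - 17*c + 2*r^2 - 15*r - 8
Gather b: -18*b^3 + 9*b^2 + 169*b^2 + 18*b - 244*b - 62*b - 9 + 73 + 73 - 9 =-18*b^3 + 178*b^2 - 288*b + 128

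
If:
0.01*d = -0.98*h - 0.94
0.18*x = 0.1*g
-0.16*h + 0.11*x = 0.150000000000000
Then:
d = -67.375*x - 2.125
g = 1.8*x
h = 0.6875*x - 0.9375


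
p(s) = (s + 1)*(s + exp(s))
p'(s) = s + (s + 1)*(exp(s) + 1) + exp(s)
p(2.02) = 28.87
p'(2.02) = 35.34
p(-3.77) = 10.38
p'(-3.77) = -6.58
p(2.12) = 32.61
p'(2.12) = 39.56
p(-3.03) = 6.05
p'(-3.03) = -5.11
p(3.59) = 182.79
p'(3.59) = 210.73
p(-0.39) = 0.18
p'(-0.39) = 1.31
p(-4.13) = 12.88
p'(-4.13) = -7.29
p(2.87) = 79.36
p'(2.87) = 92.63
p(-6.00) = 29.99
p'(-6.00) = -11.01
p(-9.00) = 72.00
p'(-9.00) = -17.00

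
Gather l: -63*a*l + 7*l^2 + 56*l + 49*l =7*l^2 + l*(105 - 63*a)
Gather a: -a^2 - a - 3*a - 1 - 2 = -a^2 - 4*a - 3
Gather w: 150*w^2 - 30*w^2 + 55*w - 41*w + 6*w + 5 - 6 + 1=120*w^2 + 20*w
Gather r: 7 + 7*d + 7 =7*d + 14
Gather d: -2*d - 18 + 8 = -2*d - 10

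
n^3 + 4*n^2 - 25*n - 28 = (n - 4)*(n + 1)*(n + 7)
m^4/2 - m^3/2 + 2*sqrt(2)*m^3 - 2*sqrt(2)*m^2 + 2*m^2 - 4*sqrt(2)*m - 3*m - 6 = (m/2 + sqrt(2)/2)*(m - 2)*(m + 1)*(m + 3*sqrt(2))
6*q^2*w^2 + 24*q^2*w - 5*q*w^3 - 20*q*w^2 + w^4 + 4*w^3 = w*(-3*q + w)*(-2*q + w)*(w + 4)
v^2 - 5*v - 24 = (v - 8)*(v + 3)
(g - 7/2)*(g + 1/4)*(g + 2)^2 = g^4 + 3*g^3/4 - 79*g^2/8 - 33*g/2 - 7/2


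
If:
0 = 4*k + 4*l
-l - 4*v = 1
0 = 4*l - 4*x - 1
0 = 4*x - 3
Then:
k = -1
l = 1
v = -1/2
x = 3/4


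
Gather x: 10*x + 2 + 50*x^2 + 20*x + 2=50*x^2 + 30*x + 4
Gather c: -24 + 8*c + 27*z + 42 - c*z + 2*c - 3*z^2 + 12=c*(10 - z) - 3*z^2 + 27*z + 30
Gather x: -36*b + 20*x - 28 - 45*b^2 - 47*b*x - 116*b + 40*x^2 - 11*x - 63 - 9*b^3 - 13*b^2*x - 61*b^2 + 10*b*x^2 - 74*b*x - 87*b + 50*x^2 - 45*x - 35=-9*b^3 - 106*b^2 - 239*b + x^2*(10*b + 90) + x*(-13*b^2 - 121*b - 36) - 126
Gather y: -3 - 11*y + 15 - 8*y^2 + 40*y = -8*y^2 + 29*y + 12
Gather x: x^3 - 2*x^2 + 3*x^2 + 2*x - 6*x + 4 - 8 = x^3 + x^2 - 4*x - 4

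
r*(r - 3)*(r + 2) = r^3 - r^2 - 6*r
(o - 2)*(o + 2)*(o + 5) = o^3 + 5*o^2 - 4*o - 20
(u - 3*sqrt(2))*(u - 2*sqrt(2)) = u^2 - 5*sqrt(2)*u + 12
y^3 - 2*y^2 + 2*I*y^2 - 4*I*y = y*(y - 2)*(y + 2*I)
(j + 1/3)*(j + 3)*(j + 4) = j^3 + 22*j^2/3 + 43*j/3 + 4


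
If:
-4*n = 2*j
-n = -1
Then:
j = -2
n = 1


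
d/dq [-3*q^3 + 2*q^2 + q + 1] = -9*q^2 + 4*q + 1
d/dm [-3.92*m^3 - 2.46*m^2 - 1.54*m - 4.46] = -11.76*m^2 - 4.92*m - 1.54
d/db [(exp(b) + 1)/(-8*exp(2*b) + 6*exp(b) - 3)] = (8*exp(2*b) + 16*exp(b) - 9)*exp(b)/(64*exp(4*b) - 96*exp(3*b) + 84*exp(2*b) - 36*exp(b) + 9)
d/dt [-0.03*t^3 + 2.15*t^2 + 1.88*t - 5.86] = -0.09*t^2 + 4.3*t + 1.88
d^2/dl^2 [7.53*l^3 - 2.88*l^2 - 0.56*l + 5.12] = 45.18*l - 5.76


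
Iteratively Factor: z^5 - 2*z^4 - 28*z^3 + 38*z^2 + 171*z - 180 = (z + 3)*(z^4 - 5*z^3 - 13*z^2 + 77*z - 60) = (z - 3)*(z + 3)*(z^3 - 2*z^2 - 19*z + 20) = (z - 3)*(z - 1)*(z + 3)*(z^2 - z - 20) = (z - 3)*(z - 1)*(z + 3)*(z + 4)*(z - 5)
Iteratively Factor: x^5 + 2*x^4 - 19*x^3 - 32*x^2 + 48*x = (x - 4)*(x^4 + 6*x^3 + 5*x^2 - 12*x) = x*(x - 4)*(x^3 + 6*x^2 + 5*x - 12) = x*(x - 4)*(x + 3)*(x^2 + 3*x - 4) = x*(x - 4)*(x + 3)*(x + 4)*(x - 1)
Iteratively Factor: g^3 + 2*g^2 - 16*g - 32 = (g - 4)*(g^2 + 6*g + 8) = (g - 4)*(g + 4)*(g + 2)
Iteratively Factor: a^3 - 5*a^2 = (a)*(a^2 - 5*a) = a^2*(a - 5)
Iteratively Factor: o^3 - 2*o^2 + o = (o - 1)*(o^2 - o) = (o - 1)^2*(o)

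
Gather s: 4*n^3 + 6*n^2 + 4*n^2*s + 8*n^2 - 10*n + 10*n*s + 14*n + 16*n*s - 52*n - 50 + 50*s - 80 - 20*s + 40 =4*n^3 + 14*n^2 - 48*n + s*(4*n^2 + 26*n + 30) - 90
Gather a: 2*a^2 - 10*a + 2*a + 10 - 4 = 2*a^2 - 8*a + 6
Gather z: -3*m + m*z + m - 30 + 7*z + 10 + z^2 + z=-2*m + z^2 + z*(m + 8) - 20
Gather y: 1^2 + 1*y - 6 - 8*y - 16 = -7*y - 21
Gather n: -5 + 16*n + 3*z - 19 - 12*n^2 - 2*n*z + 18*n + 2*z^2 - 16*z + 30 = -12*n^2 + n*(34 - 2*z) + 2*z^2 - 13*z + 6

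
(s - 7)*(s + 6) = s^2 - s - 42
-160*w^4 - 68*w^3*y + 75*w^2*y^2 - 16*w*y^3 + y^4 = (-8*w + y)*(-5*w + y)*(-4*w + y)*(w + y)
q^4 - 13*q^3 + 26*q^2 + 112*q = q*(q - 8)*(q - 7)*(q + 2)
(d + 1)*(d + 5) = d^2 + 6*d + 5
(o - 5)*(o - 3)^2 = o^3 - 11*o^2 + 39*o - 45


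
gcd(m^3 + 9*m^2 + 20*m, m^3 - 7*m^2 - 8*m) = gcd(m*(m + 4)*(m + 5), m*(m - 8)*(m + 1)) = m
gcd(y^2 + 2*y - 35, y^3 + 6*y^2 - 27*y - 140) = y^2 + 2*y - 35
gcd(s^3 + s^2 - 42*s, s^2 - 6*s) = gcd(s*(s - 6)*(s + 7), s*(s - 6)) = s^2 - 6*s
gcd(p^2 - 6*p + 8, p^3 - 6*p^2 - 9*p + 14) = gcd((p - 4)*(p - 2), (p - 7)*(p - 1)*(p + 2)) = 1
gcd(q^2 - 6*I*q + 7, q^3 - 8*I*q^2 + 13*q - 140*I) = q - 7*I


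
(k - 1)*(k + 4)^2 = k^3 + 7*k^2 + 8*k - 16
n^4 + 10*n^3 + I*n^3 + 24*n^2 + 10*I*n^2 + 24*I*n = n*(n + 4)*(n + 6)*(n + I)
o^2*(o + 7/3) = o^3 + 7*o^2/3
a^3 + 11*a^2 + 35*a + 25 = (a + 1)*(a + 5)^2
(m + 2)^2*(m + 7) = m^3 + 11*m^2 + 32*m + 28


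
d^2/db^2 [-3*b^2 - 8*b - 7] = -6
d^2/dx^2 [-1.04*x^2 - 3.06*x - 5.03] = -2.08000000000000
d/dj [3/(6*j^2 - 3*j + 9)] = (1 - 4*j)/(2*j^2 - j + 3)^2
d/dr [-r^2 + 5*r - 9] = 5 - 2*r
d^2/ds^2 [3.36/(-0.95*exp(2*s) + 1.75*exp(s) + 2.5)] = (3.36*(1.9*exp(s) - 1.75)*(3.8*exp(s) - 3.5)*exp(s) + (12.768*exp(s) - 5.88)*(-0.95*exp(2*s) + 1.75*exp(s) + 2.5))*exp(s)/(-0.95*exp(2*s) + 1.75*exp(s) + 2.5)^3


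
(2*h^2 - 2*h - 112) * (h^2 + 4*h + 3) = 2*h^4 + 6*h^3 - 114*h^2 - 454*h - 336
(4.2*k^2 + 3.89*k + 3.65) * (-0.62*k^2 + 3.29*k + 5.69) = -2.604*k^4 + 11.4062*k^3 + 34.4331*k^2 + 34.1426*k + 20.7685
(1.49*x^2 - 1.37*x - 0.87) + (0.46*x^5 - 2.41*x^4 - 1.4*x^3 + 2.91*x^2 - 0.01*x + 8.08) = 0.46*x^5 - 2.41*x^4 - 1.4*x^3 + 4.4*x^2 - 1.38*x + 7.21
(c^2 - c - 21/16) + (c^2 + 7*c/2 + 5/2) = 2*c^2 + 5*c/2 + 19/16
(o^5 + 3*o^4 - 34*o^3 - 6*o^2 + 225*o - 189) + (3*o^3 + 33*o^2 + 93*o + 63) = o^5 + 3*o^4 - 31*o^3 + 27*o^2 + 318*o - 126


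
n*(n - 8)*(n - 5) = n^3 - 13*n^2 + 40*n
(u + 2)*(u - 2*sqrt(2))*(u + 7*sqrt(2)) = u^3 + 2*u^2 + 5*sqrt(2)*u^2 - 28*u + 10*sqrt(2)*u - 56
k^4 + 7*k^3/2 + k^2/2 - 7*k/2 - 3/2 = (k - 1)*(k + 1/2)*(k + 1)*(k + 3)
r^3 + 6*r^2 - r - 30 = (r - 2)*(r + 3)*(r + 5)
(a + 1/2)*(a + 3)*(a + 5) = a^3 + 17*a^2/2 + 19*a + 15/2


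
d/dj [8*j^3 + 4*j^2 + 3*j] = 24*j^2 + 8*j + 3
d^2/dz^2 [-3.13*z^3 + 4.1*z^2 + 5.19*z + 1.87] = 8.2 - 18.78*z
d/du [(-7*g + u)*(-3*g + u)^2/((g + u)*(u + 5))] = (3*g - u)*((g + u)*(3*g - u)*(7*g - u) + (g + u)*(17*g - 3*u)*(u + 5) + (3*g - u)*(7*g - u)*(u + 5))/((g + u)^2*(u + 5)^2)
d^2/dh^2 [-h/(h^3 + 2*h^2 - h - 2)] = 2*(-h*(3*h^2 + 4*h - 1)^2 + (3*h^2 + h*(3*h + 2) + 4*h - 1)*(h^3 + 2*h^2 - h - 2))/(h^3 + 2*h^2 - h - 2)^3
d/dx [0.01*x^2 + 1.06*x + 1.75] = 0.02*x + 1.06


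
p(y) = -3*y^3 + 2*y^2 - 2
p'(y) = -9*y^2 + 4*y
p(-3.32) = 129.83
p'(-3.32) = -112.48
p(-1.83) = 23.08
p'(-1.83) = -37.46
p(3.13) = -74.40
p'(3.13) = -75.65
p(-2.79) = 78.72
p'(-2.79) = -81.22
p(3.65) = -121.24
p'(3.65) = -105.30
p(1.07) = -3.39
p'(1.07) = -6.02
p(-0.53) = -0.99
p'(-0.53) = -4.65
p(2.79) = -51.58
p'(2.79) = -58.90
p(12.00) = -4898.00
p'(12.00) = -1248.00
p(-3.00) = 97.00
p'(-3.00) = -93.00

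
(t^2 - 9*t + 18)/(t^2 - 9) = (t - 6)/(t + 3)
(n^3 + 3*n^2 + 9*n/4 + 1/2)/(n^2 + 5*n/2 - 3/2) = (4*n^3 + 12*n^2 + 9*n + 2)/(2*(2*n^2 + 5*n - 3))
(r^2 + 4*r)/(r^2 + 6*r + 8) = r/(r + 2)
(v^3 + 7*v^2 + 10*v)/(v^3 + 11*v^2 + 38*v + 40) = v/(v + 4)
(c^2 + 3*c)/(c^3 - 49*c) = (c + 3)/(c^2 - 49)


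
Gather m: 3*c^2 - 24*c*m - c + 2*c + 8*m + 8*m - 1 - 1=3*c^2 + c + m*(16 - 24*c) - 2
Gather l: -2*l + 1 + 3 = 4 - 2*l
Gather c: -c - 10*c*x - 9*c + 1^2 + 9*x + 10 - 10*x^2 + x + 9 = c*(-10*x - 10) - 10*x^2 + 10*x + 20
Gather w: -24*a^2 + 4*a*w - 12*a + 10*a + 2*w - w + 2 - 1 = -24*a^2 - 2*a + w*(4*a + 1) + 1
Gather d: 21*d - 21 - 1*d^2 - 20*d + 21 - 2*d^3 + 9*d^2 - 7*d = -2*d^3 + 8*d^2 - 6*d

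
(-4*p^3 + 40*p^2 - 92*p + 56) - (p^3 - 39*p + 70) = -5*p^3 + 40*p^2 - 53*p - 14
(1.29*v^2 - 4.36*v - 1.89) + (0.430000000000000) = 1.29*v^2 - 4.36*v - 1.46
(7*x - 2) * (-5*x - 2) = -35*x^2 - 4*x + 4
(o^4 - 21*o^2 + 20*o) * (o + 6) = o^5 + 6*o^4 - 21*o^3 - 106*o^2 + 120*o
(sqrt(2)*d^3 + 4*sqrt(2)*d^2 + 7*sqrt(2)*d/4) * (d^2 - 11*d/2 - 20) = sqrt(2)*d^5 - 3*sqrt(2)*d^4/2 - 161*sqrt(2)*d^3/4 - 717*sqrt(2)*d^2/8 - 35*sqrt(2)*d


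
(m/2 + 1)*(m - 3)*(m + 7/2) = m^3/2 + 5*m^2/4 - 19*m/4 - 21/2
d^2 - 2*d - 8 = (d - 4)*(d + 2)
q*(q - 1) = q^2 - q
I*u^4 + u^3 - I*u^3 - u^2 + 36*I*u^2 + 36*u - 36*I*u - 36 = (u - 6*I)*(u - I)*(u + 6*I)*(I*u - I)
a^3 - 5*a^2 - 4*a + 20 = (a - 5)*(a - 2)*(a + 2)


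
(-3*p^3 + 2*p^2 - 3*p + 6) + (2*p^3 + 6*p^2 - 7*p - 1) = -p^3 + 8*p^2 - 10*p + 5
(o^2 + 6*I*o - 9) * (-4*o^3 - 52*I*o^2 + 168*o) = -4*o^5 - 76*I*o^4 + 516*o^3 + 1476*I*o^2 - 1512*o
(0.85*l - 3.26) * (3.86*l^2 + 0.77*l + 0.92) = 3.281*l^3 - 11.9291*l^2 - 1.7282*l - 2.9992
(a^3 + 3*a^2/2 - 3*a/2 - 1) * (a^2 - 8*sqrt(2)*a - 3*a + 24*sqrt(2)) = a^5 - 8*sqrt(2)*a^4 - 3*a^4/2 - 6*a^3 + 12*sqrt(2)*a^3 + 7*a^2/2 + 48*sqrt(2)*a^2 - 28*sqrt(2)*a + 3*a - 24*sqrt(2)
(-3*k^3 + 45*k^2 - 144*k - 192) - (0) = -3*k^3 + 45*k^2 - 144*k - 192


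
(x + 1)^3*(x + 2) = x^4 + 5*x^3 + 9*x^2 + 7*x + 2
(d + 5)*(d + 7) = d^2 + 12*d + 35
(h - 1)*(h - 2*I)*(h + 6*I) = h^3 - h^2 + 4*I*h^2 + 12*h - 4*I*h - 12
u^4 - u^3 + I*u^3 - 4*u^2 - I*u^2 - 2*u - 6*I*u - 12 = (u - 3)*(u + 2)*(u - I)*(u + 2*I)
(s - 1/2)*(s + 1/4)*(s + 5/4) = s^3 + s^2 - 7*s/16 - 5/32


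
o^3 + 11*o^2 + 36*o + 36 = (o + 2)*(o + 3)*(o + 6)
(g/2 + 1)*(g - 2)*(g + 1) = g^3/2 + g^2/2 - 2*g - 2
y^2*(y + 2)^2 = y^4 + 4*y^3 + 4*y^2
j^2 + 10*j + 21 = (j + 3)*(j + 7)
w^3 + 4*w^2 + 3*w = w*(w + 1)*(w + 3)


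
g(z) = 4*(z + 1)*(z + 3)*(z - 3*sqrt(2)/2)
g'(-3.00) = 40.97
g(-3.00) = 0.00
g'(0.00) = -21.94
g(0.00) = -25.46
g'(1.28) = 16.96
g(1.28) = -32.84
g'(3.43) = 170.79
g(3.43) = 149.11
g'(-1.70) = -12.81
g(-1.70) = 13.91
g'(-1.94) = -5.94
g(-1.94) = 16.19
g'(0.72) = -4.90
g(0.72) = -35.86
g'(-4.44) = 147.89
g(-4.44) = -130.01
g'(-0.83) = -26.15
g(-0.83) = -4.35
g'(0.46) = -12.49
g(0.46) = -33.57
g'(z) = 4*(z + 1)*(z + 3) + 4*(z + 1)*(z - 3*sqrt(2)/2) + 4*(z + 3)*(z - 3*sqrt(2)/2) = 12*z^2 - 12*sqrt(2)*z + 32*z - 24*sqrt(2) + 12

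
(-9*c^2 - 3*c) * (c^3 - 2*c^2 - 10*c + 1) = -9*c^5 + 15*c^4 + 96*c^3 + 21*c^2 - 3*c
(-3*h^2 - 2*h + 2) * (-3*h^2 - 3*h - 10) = 9*h^4 + 15*h^3 + 30*h^2 + 14*h - 20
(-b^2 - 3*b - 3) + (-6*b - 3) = -b^2 - 9*b - 6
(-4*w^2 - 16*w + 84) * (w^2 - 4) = -4*w^4 - 16*w^3 + 100*w^2 + 64*w - 336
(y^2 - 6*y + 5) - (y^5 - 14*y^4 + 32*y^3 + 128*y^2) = -y^5 + 14*y^4 - 32*y^3 - 127*y^2 - 6*y + 5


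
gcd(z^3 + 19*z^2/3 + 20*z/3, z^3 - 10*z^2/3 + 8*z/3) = z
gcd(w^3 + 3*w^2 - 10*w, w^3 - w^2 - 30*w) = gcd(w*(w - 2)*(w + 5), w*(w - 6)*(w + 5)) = w^2 + 5*w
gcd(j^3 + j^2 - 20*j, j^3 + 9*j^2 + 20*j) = j^2 + 5*j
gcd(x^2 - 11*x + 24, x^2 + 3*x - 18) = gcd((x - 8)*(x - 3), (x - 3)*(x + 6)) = x - 3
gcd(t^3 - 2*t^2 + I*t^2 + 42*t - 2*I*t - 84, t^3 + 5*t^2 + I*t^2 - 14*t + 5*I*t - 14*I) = t - 2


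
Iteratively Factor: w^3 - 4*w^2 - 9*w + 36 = (w - 3)*(w^2 - w - 12) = (w - 4)*(w - 3)*(w + 3)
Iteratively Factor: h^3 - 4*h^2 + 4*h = (h)*(h^2 - 4*h + 4) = h*(h - 2)*(h - 2)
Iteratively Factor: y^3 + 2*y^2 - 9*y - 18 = (y - 3)*(y^2 + 5*y + 6) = (y - 3)*(y + 2)*(y + 3)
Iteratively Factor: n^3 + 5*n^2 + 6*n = (n)*(n^2 + 5*n + 6) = n*(n + 3)*(n + 2)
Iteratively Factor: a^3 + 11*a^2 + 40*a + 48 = (a + 4)*(a^2 + 7*a + 12) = (a + 3)*(a + 4)*(a + 4)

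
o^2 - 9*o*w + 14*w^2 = (o - 7*w)*(o - 2*w)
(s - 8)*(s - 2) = s^2 - 10*s + 16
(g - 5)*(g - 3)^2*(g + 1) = g^4 - 10*g^3 + 28*g^2 - 6*g - 45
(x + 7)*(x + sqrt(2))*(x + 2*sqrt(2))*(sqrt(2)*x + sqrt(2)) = sqrt(2)*x^4 + 6*x^3 + 8*sqrt(2)*x^3 + 11*sqrt(2)*x^2 + 48*x^2 + 42*x + 32*sqrt(2)*x + 28*sqrt(2)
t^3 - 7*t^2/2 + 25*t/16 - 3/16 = (t - 3)*(t - 1/4)^2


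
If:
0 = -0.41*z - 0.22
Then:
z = -0.54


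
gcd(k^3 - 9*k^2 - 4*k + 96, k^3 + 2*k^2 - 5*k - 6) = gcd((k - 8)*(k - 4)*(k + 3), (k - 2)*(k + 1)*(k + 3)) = k + 3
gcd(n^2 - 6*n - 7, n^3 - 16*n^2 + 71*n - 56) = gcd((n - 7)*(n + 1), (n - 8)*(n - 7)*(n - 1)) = n - 7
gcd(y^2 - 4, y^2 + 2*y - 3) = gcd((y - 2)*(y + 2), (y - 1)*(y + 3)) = 1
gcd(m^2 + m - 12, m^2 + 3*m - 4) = m + 4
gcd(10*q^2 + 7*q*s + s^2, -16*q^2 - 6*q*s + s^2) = 2*q + s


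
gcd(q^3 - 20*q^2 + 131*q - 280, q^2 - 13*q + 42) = q - 7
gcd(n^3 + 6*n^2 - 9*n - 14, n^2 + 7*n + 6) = n + 1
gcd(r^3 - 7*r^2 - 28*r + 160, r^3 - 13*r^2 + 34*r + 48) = r - 8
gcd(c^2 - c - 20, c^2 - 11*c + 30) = c - 5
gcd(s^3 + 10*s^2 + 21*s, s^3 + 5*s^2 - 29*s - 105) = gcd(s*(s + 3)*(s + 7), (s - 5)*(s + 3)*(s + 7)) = s^2 + 10*s + 21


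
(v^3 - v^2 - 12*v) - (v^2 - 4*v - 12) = v^3 - 2*v^2 - 8*v + 12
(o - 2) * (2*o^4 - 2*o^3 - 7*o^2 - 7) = 2*o^5 - 6*o^4 - 3*o^3 + 14*o^2 - 7*o + 14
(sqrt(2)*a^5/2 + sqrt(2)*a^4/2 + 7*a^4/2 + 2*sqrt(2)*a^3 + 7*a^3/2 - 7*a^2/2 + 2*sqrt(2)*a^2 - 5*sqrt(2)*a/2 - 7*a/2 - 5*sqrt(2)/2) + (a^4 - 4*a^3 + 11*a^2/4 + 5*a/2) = sqrt(2)*a^5/2 + sqrt(2)*a^4/2 + 9*a^4/2 - a^3/2 + 2*sqrt(2)*a^3 - 3*a^2/4 + 2*sqrt(2)*a^2 - 5*sqrt(2)*a/2 - a - 5*sqrt(2)/2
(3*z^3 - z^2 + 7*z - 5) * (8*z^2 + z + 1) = 24*z^5 - 5*z^4 + 58*z^3 - 34*z^2 + 2*z - 5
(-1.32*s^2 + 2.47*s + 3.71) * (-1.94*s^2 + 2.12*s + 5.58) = 2.5608*s^4 - 7.5902*s^3 - 9.3266*s^2 + 21.6478*s + 20.7018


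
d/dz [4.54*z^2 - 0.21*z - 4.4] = 9.08*z - 0.21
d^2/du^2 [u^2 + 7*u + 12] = 2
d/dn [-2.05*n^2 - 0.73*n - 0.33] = -4.1*n - 0.73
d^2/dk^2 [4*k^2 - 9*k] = 8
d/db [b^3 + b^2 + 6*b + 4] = 3*b^2 + 2*b + 6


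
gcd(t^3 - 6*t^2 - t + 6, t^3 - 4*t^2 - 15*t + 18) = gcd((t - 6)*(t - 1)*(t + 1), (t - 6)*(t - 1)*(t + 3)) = t^2 - 7*t + 6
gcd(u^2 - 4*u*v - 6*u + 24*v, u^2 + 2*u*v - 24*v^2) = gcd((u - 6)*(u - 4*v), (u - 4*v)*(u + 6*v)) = u - 4*v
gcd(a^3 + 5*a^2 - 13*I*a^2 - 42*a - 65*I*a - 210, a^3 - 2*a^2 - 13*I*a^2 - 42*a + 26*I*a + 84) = a^2 - 13*I*a - 42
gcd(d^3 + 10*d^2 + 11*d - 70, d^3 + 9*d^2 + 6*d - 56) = d^2 + 5*d - 14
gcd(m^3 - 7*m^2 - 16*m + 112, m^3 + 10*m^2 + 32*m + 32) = m + 4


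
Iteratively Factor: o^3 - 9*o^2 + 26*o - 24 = (o - 2)*(o^2 - 7*o + 12) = (o - 4)*(o - 2)*(o - 3)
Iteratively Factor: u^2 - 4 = (u + 2)*(u - 2)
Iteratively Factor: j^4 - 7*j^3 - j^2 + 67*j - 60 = (j - 1)*(j^3 - 6*j^2 - 7*j + 60) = (j - 4)*(j - 1)*(j^2 - 2*j - 15) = (j - 4)*(j - 1)*(j + 3)*(j - 5)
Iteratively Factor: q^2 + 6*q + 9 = (q + 3)*(q + 3)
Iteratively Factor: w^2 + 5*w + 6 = (w + 3)*(w + 2)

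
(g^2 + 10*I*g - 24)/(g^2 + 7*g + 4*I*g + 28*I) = (g + 6*I)/(g + 7)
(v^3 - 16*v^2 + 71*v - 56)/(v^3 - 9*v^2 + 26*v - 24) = (v^3 - 16*v^2 + 71*v - 56)/(v^3 - 9*v^2 + 26*v - 24)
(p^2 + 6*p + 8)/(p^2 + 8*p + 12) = (p + 4)/(p + 6)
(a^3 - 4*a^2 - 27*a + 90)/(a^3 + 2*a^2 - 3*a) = (a^3 - 4*a^2 - 27*a + 90)/(a*(a^2 + 2*a - 3))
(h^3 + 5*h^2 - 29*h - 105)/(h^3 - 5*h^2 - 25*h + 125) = (h^2 + 10*h + 21)/(h^2 - 25)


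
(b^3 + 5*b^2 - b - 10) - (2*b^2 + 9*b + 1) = b^3 + 3*b^2 - 10*b - 11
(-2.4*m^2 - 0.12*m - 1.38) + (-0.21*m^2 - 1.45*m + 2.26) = -2.61*m^2 - 1.57*m + 0.88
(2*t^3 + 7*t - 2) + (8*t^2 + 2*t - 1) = 2*t^3 + 8*t^2 + 9*t - 3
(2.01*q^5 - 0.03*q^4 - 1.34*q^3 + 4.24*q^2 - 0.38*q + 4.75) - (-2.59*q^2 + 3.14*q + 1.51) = 2.01*q^5 - 0.03*q^4 - 1.34*q^3 + 6.83*q^2 - 3.52*q + 3.24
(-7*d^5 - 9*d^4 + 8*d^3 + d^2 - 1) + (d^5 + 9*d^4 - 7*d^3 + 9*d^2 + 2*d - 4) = -6*d^5 + d^3 + 10*d^2 + 2*d - 5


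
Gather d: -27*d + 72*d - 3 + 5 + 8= 45*d + 10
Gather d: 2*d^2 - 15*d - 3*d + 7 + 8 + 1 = 2*d^2 - 18*d + 16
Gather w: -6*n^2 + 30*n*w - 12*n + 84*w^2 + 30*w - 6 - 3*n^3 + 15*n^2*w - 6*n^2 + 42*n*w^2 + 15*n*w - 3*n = -3*n^3 - 12*n^2 - 15*n + w^2*(42*n + 84) + w*(15*n^2 + 45*n + 30) - 6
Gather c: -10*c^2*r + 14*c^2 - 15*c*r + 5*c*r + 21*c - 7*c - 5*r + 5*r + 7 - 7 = c^2*(14 - 10*r) + c*(14 - 10*r)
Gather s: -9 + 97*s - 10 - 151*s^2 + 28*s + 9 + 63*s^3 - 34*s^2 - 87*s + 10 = 63*s^3 - 185*s^2 + 38*s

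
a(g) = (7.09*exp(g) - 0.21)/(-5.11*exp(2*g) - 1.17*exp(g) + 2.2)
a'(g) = (7.09*exp(g) - 0.21)*(10.22*exp(2*g) + 1.17*exp(g))/(-5.11*exp(2*g) - 1.17*exp(g) + 2.2)^2 + 7.09*exp(g)/(-5.11*exp(2*g) - 1.17*exp(g) + 2.2)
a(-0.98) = 2.35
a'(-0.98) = 6.80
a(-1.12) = 1.65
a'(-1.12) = 3.72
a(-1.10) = 1.73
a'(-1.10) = 4.01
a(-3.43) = 0.01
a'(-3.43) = 0.11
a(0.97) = -0.51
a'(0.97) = 0.52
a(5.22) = -0.01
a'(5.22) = 0.01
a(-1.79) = 0.52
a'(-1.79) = 0.77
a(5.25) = -0.01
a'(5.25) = 0.01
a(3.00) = -0.07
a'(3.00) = 0.07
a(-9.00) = -0.10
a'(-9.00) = 0.00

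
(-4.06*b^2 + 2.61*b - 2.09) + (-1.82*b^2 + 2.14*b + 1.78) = -5.88*b^2 + 4.75*b - 0.31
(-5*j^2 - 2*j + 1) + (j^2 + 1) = -4*j^2 - 2*j + 2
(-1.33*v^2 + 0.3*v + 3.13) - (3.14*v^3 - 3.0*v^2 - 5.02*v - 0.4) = -3.14*v^3 + 1.67*v^2 + 5.32*v + 3.53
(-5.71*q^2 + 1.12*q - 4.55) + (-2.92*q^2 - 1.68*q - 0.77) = -8.63*q^2 - 0.56*q - 5.32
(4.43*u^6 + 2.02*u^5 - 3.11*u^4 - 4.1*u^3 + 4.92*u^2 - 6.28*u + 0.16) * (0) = 0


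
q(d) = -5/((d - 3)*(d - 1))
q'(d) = 5/((d - 3)*(d - 1)^2) + 5/((d - 3)^2*(d - 1)) = 10*(d - 2)/((d - 3)^2*(d - 1)^2)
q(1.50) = 6.67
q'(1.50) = -8.89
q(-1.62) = -0.41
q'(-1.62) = -0.25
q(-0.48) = -0.97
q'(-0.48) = -0.93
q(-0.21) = -1.29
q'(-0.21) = -1.46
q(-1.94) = -0.34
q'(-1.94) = -0.19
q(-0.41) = -1.04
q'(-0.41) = -1.04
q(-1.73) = -0.39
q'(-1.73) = -0.22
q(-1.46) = -0.46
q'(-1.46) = -0.29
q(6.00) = -0.33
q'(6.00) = 0.18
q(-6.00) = -0.08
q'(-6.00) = -0.02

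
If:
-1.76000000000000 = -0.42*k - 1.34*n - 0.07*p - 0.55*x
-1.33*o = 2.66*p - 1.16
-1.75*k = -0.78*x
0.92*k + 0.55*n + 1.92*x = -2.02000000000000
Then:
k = 0.445714285714286*x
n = -4.23646753246753*x - 3.67272727272727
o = -141.1333283859*x - 190.026520847573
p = 70.5666641929499*x + 95.4493506493506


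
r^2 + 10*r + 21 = (r + 3)*(r + 7)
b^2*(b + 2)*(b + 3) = b^4 + 5*b^3 + 6*b^2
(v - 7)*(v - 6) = v^2 - 13*v + 42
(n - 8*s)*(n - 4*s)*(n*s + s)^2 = n^4*s^2 - 12*n^3*s^3 + 2*n^3*s^2 + 32*n^2*s^4 - 24*n^2*s^3 + n^2*s^2 + 64*n*s^4 - 12*n*s^3 + 32*s^4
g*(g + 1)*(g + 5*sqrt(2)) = g^3 + g^2 + 5*sqrt(2)*g^2 + 5*sqrt(2)*g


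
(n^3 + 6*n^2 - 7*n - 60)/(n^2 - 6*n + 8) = (n^3 + 6*n^2 - 7*n - 60)/(n^2 - 6*n + 8)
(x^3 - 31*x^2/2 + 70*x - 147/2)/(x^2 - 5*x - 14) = (2*x^2 - 17*x + 21)/(2*(x + 2))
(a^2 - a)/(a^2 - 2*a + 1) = a/(a - 1)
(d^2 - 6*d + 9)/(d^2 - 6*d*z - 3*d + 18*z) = (3 - d)/(-d + 6*z)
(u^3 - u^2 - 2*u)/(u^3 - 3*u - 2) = u/(u + 1)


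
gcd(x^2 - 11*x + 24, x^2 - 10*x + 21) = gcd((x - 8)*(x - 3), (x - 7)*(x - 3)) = x - 3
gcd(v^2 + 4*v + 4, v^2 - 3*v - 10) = v + 2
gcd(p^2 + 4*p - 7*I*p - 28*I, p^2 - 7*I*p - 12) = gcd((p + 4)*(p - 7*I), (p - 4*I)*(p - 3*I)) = 1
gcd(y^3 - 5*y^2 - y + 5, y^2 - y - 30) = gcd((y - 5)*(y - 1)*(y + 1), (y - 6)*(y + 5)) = 1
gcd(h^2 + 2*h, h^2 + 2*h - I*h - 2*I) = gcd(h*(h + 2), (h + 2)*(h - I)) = h + 2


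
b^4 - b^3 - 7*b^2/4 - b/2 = b*(b - 2)*(b + 1/2)^2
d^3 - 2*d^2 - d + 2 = (d - 2)*(d - 1)*(d + 1)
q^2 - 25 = (q - 5)*(q + 5)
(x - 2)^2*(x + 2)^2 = x^4 - 8*x^2 + 16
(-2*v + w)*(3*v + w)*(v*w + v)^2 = -6*v^4*w^2 - 12*v^4*w - 6*v^4 + v^3*w^3 + 2*v^3*w^2 + v^3*w + v^2*w^4 + 2*v^2*w^3 + v^2*w^2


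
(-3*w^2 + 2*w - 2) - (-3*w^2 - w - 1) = 3*w - 1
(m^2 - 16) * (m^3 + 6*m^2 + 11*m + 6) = m^5 + 6*m^4 - 5*m^3 - 90*m^2 - 176*m - 96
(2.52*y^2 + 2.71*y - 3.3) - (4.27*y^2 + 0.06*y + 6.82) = -1.75*y^2 + 2.65*y - 10.12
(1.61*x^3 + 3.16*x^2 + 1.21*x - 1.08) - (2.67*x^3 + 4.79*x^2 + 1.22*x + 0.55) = -1.06*x^3 - 1.63*x^2 - 0.01*x - 1.63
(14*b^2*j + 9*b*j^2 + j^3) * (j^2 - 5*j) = 14*b^2*j^3 - 70*b^2*j^2 + 9*b*j^4 - 45*b*j^3 + j^5 - 5*j^4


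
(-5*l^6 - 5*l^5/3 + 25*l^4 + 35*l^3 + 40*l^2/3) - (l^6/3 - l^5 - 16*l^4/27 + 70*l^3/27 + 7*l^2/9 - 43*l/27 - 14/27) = -16*l^6/3 - 2*l^5/3 + 691*l^4/27 + 875*l^3/27 + 113*l^2/9 + 43*l/27 + 14/27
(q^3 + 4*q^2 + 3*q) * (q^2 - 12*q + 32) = q^5 - 8*q^4 - 13*q^3 + 92*q^2 + 96*q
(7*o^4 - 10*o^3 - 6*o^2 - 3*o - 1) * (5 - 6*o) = -42*o^5 + 95*o^4 - 14*o^3 - 12*o^2 - 9*o - 5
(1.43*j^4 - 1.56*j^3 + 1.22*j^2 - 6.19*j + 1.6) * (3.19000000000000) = 4.5617*j^4 - 4.9764*j^3 + 3.8918*j^2 - 19.7461*j + 5.104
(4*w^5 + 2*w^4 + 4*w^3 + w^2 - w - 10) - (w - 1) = 4*w^5 + 2*w^4 + 4*w^3 + w^2 - 2*w - 9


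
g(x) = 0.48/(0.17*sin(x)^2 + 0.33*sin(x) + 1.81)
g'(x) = 0.48*(-0.34*sin(x)*cos(x) - 0.33*cos(x))/(0.17*sin(x)^2 + 0.33*sin(x) + 1.81)^2 = -(0.1632*sin(x) + 0.1584)*cos(x)/(0.17*sin(x)^2 + 0.33*sin(x) + 1.81)^2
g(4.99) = 0.29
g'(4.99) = -0.00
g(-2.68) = 0.28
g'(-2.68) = 0.03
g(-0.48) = 0.28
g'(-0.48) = -0.03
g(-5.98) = 0.25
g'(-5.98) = -0.05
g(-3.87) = 0.23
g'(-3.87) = 0.04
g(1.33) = 0.21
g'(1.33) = -0.01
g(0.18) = 0.26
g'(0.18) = -0.05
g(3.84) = 0.29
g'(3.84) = 0.01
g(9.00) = 0.24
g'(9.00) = 0.05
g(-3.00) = 0.27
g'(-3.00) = 0.04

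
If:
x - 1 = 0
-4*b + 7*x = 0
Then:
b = 7/4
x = 1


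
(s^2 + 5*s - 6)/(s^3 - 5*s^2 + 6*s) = (s^2 + 5*s - 6)/(s*(s^2 - 5*s + 6))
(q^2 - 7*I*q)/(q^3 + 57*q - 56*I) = q/(q^2 + 7*I*q + 8)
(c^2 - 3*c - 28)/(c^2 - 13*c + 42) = (c + 4)/(c - 6)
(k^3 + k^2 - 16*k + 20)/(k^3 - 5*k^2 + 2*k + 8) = (k^2 + 3*k - 10)/(k^2 - 3*k - 4)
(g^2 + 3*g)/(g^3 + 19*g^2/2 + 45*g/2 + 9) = 2*g/(2*g^2 + 13*g + 6)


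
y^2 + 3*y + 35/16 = (y + 5/4)*(y + 7/4)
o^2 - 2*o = o*(o - 2)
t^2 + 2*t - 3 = (t - 1)*(t + 3)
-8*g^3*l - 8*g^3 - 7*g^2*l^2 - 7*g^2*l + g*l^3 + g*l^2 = (-8*g + l)*(g + l)*(g*l + g)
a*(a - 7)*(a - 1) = a^3 - 8*a^2 + 7*a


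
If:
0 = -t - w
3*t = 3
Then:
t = 1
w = -1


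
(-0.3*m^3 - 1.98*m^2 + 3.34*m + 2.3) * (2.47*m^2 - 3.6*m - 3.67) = -0.741*m^5 - 3.8106*m^4 + 16.4788*m^3 + 0.9236*m^2 - 20.5378*m - 8.441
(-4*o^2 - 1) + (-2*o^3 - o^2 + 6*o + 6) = -2*o^3 - 5*o^2 + 6*o + 5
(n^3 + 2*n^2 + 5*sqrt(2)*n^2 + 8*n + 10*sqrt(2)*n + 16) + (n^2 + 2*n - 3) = n^3 + 3*n^2 + 5*sqrt(2)*n^2 + 10*n + 10*sqrt(2)*n + 13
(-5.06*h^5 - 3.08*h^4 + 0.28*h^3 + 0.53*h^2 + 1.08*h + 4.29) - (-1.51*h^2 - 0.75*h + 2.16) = -5.06*h^5 - 3.08*h^4 + 0.28*h^3 + 2.04*h^2 + 1.83*h + 2.13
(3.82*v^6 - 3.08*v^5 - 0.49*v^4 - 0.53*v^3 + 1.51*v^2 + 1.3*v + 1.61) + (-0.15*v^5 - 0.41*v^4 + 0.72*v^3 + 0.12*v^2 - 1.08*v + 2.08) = 3.82*v^6 - 3.23*v^5 - 0.9*v^4 + 0.19*v^3 + 1.63*v^2 + 0.22*v + 3.69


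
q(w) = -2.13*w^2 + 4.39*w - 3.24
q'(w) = 4.39 - 4.26*w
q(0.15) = -2.63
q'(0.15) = 3.75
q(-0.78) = -7.96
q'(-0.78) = 7.71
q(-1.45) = -14.08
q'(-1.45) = 10.57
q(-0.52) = -6.10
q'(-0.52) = 6.61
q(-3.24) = -39.82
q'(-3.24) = 18.19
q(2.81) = -7.72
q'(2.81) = -7.58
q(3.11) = -10.19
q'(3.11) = -8.86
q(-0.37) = -5.16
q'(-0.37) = 5.97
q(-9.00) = -215.28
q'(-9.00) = 42.73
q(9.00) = -136.26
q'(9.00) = -33.95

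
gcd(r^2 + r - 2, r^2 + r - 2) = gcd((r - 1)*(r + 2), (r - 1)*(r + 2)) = r^2 + r - 2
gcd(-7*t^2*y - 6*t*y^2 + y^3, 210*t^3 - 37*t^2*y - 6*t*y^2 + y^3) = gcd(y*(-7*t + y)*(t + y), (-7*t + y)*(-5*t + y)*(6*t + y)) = -7*t + y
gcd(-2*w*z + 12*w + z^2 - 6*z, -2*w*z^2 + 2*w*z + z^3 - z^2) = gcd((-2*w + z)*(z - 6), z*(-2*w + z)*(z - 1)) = -2*w + z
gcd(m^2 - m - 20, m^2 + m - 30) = m - 5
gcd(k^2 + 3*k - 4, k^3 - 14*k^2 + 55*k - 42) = k - 1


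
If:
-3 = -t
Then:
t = 3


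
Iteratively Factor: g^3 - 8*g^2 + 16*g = (g)*(g^2 - 8*g + 16) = g*(g - 4)*(g - 4)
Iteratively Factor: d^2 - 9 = (d + 3)*(d - 3)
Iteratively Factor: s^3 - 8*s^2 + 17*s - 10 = (s - 2)*(s^2 - 6*s + 5) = (s - 2)*(s - 1)*(s - 5)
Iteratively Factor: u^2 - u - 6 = (u + 2)*(u - 3)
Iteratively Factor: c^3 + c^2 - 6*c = (c - 2)*(c^2 + 3*c) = (c - 2)*(c + 3)*(c)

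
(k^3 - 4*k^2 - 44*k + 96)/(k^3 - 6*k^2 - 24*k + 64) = (k + 6)/(k + 4)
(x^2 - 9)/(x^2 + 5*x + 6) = (x - 3)/(x + 2)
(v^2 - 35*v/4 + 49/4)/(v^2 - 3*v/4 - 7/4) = (v - 7)/(v + 1)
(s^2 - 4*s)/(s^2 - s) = (s - 4)/(s - 1)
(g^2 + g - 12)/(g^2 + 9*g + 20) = (g - 3)/(g + 5)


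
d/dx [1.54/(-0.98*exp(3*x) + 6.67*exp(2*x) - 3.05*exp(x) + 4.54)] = (4.5276*exp(2*x) - 20.5436*exp(x) + 4.697)*exp(x)/(0.98*exp(3*x) - 6.67*exp(2*x) + 3.05*exp(x) - 4.54)^2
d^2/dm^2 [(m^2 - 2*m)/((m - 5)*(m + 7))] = 2*(-4*m^3 + 105*m^2 - 210*m + 1085)/(m^6 + 6*m^5 - 93*m^4 - 412*m^3 + 3255*m^2 + 7350*m - 42875)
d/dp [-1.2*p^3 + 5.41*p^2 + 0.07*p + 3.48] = -3.6*p^2 + 10.82*p + 0.07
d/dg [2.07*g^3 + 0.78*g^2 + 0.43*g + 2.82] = 6.21*g^2 + 1.56*g + 0.43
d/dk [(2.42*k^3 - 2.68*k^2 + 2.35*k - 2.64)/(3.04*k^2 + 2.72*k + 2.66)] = (7.3568*k^4 + 13.1648*k^3 + 4.878*k^2 + 1.7936*k + 13.4318)/(9.2416*k^4 + 16.5376*k^3 + 23.5712*k^2 + 14.4704*k + 7.0756)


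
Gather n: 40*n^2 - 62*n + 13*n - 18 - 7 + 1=40*n^2 - 49*n - 24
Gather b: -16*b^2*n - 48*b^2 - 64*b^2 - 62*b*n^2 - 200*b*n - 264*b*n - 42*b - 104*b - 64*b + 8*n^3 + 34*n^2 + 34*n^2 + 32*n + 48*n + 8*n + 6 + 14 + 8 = b^2*(-16*n - 112) + b*(-62*n^2 - 464*n - 210) + 8*n^3 + 68*n^2 + 88*n + 28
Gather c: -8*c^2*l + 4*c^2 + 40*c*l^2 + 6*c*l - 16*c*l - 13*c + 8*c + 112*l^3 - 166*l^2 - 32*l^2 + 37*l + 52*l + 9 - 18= c^2*(4 - 8*l) + c*(40*l^2 - 10*l - 5) + 112*l^3 - 198*l^2 + 89*l - 9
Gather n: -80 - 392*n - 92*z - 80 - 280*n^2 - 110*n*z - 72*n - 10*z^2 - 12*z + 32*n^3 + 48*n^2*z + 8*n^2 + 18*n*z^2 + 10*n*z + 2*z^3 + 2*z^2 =32*n^3 + n^2*(48*z - 272) + n*(18*z^2 - 100*z - 464) + 2*z^3 - 8*z^2 - 104*z - 160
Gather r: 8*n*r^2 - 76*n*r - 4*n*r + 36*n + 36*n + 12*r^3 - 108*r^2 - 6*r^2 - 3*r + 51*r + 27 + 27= 72*n + 12*r^3 + r^2*(8*n - 114) + r*(48 - 80*n) + 54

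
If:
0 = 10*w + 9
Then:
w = -9/10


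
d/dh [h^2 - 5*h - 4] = 2*h - 5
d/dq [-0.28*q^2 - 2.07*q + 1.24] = -0.56*q - 2.07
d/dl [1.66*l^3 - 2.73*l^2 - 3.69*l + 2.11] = 4.98*l^2 - 5.46*l - 3.69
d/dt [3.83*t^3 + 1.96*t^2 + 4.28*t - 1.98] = 11.49*t^2 + 3.92*t + 4.28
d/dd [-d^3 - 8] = -3*d^2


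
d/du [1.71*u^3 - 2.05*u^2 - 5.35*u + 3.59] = 5.13*u^2 - 4.1*u - 5.35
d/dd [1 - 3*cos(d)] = 3*sin(d)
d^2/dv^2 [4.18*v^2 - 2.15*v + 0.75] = 8.36000000000000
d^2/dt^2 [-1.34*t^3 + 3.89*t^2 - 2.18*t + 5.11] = 7.78 - 8.04*t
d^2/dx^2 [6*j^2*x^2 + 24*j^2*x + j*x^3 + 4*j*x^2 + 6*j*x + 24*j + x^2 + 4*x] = 12*j^2 + 6*j*x + 8*j + 2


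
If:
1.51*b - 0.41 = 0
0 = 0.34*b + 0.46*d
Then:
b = 0.27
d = -0.20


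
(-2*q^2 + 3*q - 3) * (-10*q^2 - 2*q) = 20*q^4 - 26*q^3 + 24*q^2 + 6*q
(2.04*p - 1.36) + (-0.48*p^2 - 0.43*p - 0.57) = -0.48*p^2 + 1.61*p - 1.93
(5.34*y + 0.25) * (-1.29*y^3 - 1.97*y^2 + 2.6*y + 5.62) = -6.8886*y^4 - 10.8423*y^3 + 13.3915*y^2 + 30.6608*y + 1.405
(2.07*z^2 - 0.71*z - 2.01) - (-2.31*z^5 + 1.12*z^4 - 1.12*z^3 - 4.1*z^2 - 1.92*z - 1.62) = 2.31*z^5 - 1.12*z^4 + 1.12*z^3 + 6.17*z^2 + 1.21*z - 0.39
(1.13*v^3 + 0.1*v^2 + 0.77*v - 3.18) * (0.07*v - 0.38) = 0.0791*v^4 - 0.4224*v^3 + 0.0159*v^2 - 0.5152*v + 1.2084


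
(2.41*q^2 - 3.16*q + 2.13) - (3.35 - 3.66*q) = 2.41*q^2 + 0.5*q - 1.22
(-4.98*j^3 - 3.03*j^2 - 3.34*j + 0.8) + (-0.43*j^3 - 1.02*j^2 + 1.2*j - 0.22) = -5.41*j^3 - 4.05*j^2 - 2.14*j + 0.58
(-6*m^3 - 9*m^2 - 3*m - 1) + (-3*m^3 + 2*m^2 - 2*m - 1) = -9*m^3 - 7*m^2 - 5*m - 2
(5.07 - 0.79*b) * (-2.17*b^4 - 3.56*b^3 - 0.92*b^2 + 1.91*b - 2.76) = 1.7143*b^5 - 8.1895*b^4 - 17.3224*b^3 - 6.1733*b^2 + 11.8641*b - 13.9932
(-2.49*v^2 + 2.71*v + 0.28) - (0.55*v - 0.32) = -2.49*v^2 + 2.16*v + 0.6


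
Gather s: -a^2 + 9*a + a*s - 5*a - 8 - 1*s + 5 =-a^2 + 4*a + s*(a - 1) - 3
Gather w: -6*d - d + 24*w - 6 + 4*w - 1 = -7*d + 28*w - 7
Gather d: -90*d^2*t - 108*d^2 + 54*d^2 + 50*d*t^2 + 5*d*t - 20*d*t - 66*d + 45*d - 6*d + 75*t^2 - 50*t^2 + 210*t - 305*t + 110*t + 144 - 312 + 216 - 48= d^2*(-90*t - 54) + d*(50*t^2 - 15*t - 27) + 25*t^2 + 15*t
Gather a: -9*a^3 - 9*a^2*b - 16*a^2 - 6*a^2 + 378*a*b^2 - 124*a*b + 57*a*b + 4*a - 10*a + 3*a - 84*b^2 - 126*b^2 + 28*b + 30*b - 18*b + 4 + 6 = -9*a^3 + a^2*(-9*b - 22) + a*(378*b^2 - 67*b - 3) - 210*b^2 + 40*b + 10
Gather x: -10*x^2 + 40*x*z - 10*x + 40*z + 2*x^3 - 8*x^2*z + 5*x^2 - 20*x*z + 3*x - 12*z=2*x^3 + x^2*(-8*z - 5) + x*(20*z - 7) + 28*z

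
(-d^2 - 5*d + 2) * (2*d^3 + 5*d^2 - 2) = -2*d^5 - 15*d^4 - 21*d^3 + 12*d^2 + 10*d - 4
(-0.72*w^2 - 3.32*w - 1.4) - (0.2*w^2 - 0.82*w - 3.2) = -0.92*w^2 - 2.5*w + 1.8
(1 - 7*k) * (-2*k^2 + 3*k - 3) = 14*k^3 - 23*k^2 + 24*k - 3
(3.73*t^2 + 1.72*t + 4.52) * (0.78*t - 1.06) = 2.9094*t^3 - 2.6122*t^2 + 1.7024*t - 4.7912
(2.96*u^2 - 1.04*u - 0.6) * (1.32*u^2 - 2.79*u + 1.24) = 3.9072*u^4 - 9.6312*u^3 + 5.78*u^2 + 0.3844*u - 0.744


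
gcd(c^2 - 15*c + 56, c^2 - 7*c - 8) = c - 8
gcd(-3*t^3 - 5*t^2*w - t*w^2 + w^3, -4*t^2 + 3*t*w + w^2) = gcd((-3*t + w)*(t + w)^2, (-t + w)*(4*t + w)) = 1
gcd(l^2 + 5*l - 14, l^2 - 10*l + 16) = l - 2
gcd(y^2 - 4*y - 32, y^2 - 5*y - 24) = y - 8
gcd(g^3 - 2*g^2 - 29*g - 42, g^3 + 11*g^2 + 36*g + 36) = g^2 + 5*g + 6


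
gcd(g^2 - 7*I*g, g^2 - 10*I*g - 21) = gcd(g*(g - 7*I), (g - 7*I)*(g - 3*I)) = g - 7*I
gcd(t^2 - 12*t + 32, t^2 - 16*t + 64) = t - 8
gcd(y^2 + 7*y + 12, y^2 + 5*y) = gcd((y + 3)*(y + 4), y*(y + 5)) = 1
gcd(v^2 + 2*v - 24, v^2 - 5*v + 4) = v - 4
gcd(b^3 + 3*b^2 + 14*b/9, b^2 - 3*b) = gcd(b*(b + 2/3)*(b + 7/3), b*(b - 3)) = b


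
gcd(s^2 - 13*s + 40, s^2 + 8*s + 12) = 1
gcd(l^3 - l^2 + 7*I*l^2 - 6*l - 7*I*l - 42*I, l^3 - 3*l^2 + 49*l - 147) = l^2 + l*(-3 + 7*I) - 21*I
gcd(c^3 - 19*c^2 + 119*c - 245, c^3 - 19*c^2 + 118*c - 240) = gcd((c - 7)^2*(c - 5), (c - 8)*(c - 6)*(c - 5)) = c - 5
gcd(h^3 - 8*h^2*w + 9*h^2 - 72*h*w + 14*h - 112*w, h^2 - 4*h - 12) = h + 2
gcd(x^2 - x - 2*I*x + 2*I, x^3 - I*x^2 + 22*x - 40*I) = x - 2*I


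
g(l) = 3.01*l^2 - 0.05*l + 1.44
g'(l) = 6.02*l - 0.05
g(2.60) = 21.66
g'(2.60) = 15.60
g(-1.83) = 11.61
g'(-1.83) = -11.07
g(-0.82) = 3.50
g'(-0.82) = -4.99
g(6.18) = 116.09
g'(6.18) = 37.15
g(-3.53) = 39.12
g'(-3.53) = -21.30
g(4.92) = 74.06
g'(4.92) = 29.57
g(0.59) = 2.46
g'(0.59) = 3.50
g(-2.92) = 27.25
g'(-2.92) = -17.63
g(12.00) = 434.28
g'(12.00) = 72.19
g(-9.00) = 245.70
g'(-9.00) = -54.23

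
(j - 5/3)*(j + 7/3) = j^2 + 2*j/3 - 35/9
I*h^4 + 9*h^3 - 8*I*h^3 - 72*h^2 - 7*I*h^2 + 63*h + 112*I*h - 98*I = (h - 7)*(h - 7*I)*(h - 2*I)*(I*h - I)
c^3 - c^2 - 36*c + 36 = (c - 6)*(c - 1)*(c + 6)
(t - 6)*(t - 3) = t^2 - 9*t + 18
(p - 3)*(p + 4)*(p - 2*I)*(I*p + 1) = I*p^4 + 3*p^3 + I*p^3 + 3*p^2 - 14*I*p^2 - 36*p - 2*I*p + 24*I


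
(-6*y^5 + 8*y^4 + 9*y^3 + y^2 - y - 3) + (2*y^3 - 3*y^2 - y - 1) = -6*y^5 + 8*y^4 + 11*y^3 - 2*y^2 - 2*y - 4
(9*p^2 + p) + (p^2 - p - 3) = 10*p^2 - 3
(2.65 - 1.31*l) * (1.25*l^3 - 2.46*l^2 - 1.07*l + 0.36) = -1.6375*l^4 + 6.5351*l^3 - 5.1173*l^2 - 3.3071*l + 0.954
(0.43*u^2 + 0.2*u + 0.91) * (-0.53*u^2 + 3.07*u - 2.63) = -0.2279*u^4 + 1.2141*u^3 - 0.9992*u^2 + 2.2677*u - 2.3933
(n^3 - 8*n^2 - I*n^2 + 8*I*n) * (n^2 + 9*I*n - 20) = n^5 - 8*n^4 + 8*I*n^4 - 11*n^3 - 64*I*n^3 + 88*n^2 + 20*I*n^2 - 160*I*n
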